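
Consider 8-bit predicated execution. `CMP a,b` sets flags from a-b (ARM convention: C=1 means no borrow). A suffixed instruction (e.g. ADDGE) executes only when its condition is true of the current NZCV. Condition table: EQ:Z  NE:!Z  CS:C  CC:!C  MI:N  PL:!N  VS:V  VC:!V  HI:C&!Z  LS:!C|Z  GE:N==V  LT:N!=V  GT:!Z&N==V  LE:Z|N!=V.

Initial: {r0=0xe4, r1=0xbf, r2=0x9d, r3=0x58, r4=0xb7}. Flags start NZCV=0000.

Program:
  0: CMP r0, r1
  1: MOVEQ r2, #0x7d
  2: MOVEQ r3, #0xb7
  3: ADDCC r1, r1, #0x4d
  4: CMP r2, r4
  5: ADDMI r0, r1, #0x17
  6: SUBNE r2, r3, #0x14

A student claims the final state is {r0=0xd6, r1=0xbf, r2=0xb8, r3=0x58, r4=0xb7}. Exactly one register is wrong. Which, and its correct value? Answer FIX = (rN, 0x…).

FIX = (r2, 0x44)

[0] flags=0010 → (cmp)
[1] flags=0010 EQ?F → skip
[2] flags=0010 EQ?F → skip
[3] flags=0010 CC?F → skip
[4] flags=1000 → (cmp)
[5] flags=1000 MI?T → r0=0xd6
[6] flags=1000 NE?T → r2=0x44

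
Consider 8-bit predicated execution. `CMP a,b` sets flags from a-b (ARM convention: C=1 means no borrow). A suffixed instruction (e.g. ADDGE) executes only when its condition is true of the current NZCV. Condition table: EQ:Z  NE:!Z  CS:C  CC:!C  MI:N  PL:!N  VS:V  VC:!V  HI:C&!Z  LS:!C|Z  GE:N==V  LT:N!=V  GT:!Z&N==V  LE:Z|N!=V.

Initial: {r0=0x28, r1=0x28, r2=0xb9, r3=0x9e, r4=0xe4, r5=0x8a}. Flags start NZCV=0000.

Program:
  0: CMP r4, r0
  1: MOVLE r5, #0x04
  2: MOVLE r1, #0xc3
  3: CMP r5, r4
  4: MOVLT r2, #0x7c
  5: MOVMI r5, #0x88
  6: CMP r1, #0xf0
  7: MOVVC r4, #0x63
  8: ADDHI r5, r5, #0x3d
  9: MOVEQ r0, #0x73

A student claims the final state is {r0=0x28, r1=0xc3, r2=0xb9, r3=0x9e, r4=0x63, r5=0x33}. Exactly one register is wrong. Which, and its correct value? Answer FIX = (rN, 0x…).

0: ✓ CMP  NZCV=1010
1: ✓ MOVLE  r5←0x04
2: ✓ MOVLE  r1←0xc3
3: ✓ CMP  NZCV=0000
4: · MOVLT
5: · MOVMI
6: ✓ CMP  NZCV=1000
7: ✓ MOVVC  r4←0x63
8: · ADDHI
9: · MOVEQ

FIX = (r5, 0x04)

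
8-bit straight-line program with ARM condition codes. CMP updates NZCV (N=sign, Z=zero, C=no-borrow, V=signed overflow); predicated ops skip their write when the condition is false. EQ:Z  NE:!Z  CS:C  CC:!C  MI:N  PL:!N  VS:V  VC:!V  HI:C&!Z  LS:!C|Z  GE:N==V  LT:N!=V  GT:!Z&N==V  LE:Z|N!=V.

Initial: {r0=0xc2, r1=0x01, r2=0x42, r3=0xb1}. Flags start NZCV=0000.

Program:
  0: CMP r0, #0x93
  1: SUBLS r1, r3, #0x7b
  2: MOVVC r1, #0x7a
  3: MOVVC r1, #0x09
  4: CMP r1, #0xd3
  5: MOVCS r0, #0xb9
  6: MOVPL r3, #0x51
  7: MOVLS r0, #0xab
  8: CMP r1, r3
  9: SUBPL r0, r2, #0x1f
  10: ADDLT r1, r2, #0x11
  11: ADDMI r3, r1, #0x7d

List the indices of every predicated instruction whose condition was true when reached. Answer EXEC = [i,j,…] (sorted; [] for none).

0: ✓ CMP  NZCV=0010
1: · SUBLS
2: ✓ MOVVC  r1←0x7a
3: ✓ MOVVC  r1←0x09
4: ✓ CMP  NZCV=0000
5: · MOVCS
6: ✓ MOVPL  r3←0x51
7: ✓ MOVLS  r0←0xab
8: ✓ CMP  NZCV=1000
9: · SUBPL
10: ✓ ADDLT  r1←0x53
11: ✓ ADDMI  r3←0xd0

EXEC = [2,3,6,7,10,11]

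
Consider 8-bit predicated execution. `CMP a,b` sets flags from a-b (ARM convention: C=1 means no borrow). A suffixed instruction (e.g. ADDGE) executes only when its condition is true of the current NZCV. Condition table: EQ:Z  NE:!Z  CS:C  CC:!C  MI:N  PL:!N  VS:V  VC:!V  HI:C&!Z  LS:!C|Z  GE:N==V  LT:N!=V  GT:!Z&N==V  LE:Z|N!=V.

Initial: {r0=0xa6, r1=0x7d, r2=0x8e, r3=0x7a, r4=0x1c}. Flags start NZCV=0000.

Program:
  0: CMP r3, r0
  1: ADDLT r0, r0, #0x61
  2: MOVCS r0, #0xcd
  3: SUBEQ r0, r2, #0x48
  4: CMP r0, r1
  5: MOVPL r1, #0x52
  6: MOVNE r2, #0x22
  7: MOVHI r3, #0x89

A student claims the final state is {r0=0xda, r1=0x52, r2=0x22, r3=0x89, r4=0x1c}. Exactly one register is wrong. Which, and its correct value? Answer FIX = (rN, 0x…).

FIX = (r0, 0xa6)

0: ✓ CMP  NZCV=1001
1: · ADDLT
2: · MOVCS
3: · SUBEQ
4: ✓ CMP  NZCV=0011
5: ✓ MOVPL  r1←0x52
6: ✓ MOVNE  r2←0x22
7: ✓ MOVHI  r3←0x89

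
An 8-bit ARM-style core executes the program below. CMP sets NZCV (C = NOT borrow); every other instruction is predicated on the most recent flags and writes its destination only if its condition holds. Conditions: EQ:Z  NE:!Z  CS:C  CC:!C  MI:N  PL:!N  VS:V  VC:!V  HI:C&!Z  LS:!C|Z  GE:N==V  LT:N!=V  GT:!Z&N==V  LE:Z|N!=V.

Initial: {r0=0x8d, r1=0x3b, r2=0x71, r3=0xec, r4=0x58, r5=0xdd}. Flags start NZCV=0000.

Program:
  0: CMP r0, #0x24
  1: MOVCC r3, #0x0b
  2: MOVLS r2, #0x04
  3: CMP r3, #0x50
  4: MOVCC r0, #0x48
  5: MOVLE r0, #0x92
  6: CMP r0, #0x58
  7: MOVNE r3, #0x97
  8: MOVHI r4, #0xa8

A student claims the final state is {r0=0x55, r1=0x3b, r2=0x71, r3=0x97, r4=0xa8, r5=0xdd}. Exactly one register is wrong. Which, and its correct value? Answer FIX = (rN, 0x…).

0: ✓ CMP  NZCV=0011
1: · MOVCC
2: · MOVLS
3: ✓ CMP  NZCV=1010
4: · MOVCC
5: ✓ MOVLE  r0←0x92
6: ✓ CMP  NZCV=0011
7: ✓ MOVNE  r3←0x97
8: ✓ MOVHI  r4←0xa8

FIX = (r0, 0x92)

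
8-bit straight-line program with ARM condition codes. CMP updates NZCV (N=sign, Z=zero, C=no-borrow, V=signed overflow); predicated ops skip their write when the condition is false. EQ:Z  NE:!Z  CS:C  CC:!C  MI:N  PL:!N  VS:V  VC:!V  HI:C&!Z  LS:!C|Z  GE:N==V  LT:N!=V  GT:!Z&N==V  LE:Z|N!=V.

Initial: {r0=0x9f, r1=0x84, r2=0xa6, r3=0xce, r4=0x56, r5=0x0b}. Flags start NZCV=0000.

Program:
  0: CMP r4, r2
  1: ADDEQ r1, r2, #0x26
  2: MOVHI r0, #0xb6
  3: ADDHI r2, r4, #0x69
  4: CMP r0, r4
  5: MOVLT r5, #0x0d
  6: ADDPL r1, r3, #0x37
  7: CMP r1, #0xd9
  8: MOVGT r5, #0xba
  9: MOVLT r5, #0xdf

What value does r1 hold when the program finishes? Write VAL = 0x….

0: ✓ CMP  NZCV=1001
1: · ADDEQ
2: · MOVHI
3: · ADDHI
4: ✓ CMP  NZCV=0011
5: ✓ MOVLT  r5←0x0d
6: ✓ ADDPL  r1←0x05
7: ✓ CMP  NZCV=0000
8: ✓ MOVGT  r5←0xba
9: · MOVLT

VAL = 0x05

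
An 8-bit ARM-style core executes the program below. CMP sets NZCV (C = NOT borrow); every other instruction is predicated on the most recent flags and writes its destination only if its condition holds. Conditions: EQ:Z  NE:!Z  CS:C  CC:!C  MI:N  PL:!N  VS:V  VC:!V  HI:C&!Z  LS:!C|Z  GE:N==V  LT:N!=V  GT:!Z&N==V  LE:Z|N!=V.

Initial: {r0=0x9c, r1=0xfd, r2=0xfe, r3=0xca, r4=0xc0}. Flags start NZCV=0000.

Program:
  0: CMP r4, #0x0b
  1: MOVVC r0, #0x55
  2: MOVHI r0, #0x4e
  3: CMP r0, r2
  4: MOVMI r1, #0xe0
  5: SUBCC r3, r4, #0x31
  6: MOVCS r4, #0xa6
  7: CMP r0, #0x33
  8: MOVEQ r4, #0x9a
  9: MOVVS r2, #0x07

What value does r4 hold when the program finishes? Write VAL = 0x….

VAL = 0xc0

[0] flags=1010 → (cmp)
[1] flags=1010 VC?T → r0=0x55
[2] flags=1010 HI?T → r0=0x4e
[3] flags=0000 → (cmp)
[4] flags=0000 MI?F → skip
[5] flags=0000 CC?T → r3=0x8f
[6] flags=0000 CS?F → skip
[7] flags=0010 → (cmp)
[8] flags=0010 EQ?F → skip
[9] flags=0010 VS?F → skip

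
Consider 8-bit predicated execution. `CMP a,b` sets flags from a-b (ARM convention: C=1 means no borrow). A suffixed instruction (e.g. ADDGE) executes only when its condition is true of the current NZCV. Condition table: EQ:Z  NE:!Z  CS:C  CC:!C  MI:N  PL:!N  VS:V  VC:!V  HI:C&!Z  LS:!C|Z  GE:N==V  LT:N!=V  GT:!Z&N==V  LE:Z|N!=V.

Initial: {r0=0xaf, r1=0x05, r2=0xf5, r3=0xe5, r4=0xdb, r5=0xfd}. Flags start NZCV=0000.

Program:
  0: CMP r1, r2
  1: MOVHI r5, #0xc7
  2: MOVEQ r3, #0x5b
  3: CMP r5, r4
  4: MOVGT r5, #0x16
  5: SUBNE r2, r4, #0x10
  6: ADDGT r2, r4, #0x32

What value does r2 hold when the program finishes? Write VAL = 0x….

VAL = 0x0d

[0] flags=0000 → (cmp)
[1] flags=0000 HI?F → skip
[2] flags=0000 EQ?F → skip
[3] flags=0010 → (cmp)
[4] flags=0010 GT?T → r5=0x16
[5] flags=0010 NE?T → r2=0xcb
[6] flags=0010 GT?T → r2=0x0d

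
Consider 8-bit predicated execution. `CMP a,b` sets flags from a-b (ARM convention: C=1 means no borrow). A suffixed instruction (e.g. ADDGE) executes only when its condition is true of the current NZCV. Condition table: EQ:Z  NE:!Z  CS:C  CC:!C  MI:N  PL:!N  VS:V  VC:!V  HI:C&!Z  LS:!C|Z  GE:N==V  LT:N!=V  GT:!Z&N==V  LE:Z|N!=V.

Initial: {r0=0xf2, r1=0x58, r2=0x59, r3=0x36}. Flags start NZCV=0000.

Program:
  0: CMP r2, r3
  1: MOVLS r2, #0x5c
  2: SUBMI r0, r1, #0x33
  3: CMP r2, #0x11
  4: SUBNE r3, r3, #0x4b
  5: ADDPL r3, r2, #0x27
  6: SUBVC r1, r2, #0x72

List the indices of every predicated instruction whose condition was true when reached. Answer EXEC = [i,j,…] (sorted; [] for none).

0: ✓ CMP  NZCV=0010
1: · MOVLS
2: · SUBMI
3: ✓ CMP  NZCV=0010
4: ✓ SUBNE  r3←0xeb
5: ✓ ADDPL  r3←0x80
6: ✓ SUBVC  r1←0xe7

EXEC = [4,5,6]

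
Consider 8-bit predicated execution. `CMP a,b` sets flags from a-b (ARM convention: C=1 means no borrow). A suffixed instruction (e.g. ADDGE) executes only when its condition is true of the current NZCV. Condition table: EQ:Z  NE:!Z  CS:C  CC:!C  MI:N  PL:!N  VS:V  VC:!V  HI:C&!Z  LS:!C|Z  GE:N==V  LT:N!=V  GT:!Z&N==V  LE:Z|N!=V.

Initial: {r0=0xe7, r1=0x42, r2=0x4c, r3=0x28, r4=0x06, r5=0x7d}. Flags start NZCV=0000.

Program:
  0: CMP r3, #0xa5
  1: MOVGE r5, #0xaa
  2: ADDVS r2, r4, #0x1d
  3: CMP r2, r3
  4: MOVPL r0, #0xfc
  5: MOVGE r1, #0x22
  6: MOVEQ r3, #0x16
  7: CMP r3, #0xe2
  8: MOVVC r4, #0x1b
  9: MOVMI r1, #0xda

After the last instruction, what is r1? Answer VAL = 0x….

0: ✓ CMP  NZCV=1001
1: ✓ MOVGE  r5←0xaa
2: ✓ ADDVS  r2←0x23
3: ✓ CMP  NZCV=1000
4: · MOVPL
5: · MOVGE
6: · MOVEQ
7: ✓ CMP  NZCV=0000
8: ✓ MOVVC  r4←0x1b
9: · MOVMI

VAL = 0x42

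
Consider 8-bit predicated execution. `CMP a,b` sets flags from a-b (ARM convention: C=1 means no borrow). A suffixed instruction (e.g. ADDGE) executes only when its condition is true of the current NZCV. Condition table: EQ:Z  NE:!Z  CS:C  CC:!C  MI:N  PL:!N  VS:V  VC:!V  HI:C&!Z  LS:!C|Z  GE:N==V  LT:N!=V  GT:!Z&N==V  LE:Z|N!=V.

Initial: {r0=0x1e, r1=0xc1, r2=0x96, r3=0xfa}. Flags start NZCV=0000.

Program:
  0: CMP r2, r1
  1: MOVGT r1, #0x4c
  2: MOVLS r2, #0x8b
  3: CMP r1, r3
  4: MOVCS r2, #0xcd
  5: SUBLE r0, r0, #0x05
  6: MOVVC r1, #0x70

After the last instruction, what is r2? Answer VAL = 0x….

[0] flags=1000 → (cmp)
[1] flags=1000 GT?F → skip
[2] flags=1000 LS?T → r2=0x8b
[3] flags=1000 → (cmp)
[4] flags=1000 CS?F → skip
[5] flags=1000 LE?T → r0=0x19
[6] flags=1000 VC?T → r1=0x70

VAL = 0x8b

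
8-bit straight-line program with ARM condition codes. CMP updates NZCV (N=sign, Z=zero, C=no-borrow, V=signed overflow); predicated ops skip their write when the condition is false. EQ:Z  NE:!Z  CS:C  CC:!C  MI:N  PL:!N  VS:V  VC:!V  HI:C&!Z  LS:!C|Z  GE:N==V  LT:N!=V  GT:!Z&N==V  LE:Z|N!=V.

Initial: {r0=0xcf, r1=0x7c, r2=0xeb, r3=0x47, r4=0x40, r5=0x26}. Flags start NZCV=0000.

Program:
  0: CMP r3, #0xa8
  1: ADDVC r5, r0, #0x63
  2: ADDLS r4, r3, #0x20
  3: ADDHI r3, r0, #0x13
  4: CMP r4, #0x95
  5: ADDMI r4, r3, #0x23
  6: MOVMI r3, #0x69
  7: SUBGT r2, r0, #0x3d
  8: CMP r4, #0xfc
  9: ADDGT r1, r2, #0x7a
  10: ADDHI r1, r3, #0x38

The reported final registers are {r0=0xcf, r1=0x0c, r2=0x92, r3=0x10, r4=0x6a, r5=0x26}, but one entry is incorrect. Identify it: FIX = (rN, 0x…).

FIX = (r3, 0x69)

0: ✓ CMP  NZCV=1001
1: · ADDVC
2: ✓ ADDLS  r4←0x67
3: · ADDHI
4: ✓ CMP  NZCV=1001
5: ✓ ADDMI  r4←0x6a
6: ✓ MOVMI  r3←0x69
7: ✓ SUBGT  r2←0x92
8: ✓ CMP  NZCV=0000
9: ✓ ADDGT  r1←0x0c
10: · ADDHI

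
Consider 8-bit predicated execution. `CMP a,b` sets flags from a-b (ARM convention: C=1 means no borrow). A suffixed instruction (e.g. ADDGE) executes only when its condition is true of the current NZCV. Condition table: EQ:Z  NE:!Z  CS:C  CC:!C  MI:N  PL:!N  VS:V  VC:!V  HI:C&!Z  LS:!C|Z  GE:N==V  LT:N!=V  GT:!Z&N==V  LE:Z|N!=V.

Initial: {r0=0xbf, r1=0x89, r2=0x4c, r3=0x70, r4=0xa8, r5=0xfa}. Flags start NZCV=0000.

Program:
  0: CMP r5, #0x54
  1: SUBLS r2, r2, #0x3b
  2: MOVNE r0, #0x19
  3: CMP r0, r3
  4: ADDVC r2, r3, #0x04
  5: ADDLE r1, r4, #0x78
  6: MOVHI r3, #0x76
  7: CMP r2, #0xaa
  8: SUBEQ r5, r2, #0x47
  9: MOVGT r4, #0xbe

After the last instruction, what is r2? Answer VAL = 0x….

VAL = 0x74

0: ✓ CMP  NZCV=1010
1: · SUBLS
2: ✓ MOVNE  r0←0x19
3: ✓ CMP  NZCV=1000
4: ✓ ADDVC  r2←0x74
5: ✓ ADDLE  r1←0x20
6: · MOVHI
7: ✓ CMP  NZCV=1001
8: · SUBEQ
9: ✓ MOVGT  r4←0xbe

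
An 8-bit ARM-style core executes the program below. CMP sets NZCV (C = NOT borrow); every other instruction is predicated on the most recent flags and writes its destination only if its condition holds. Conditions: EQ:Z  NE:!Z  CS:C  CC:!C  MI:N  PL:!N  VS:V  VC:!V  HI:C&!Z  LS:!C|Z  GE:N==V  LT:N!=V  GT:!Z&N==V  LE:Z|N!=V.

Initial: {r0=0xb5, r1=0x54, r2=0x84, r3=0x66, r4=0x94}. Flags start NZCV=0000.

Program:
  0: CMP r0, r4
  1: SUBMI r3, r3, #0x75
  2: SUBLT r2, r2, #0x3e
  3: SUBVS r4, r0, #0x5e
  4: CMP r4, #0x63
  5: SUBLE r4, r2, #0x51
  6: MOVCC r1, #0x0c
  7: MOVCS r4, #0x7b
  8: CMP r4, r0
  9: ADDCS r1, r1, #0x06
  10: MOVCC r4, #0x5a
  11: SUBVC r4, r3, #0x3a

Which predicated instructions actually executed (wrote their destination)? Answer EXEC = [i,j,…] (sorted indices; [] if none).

EXEC = [5,7,10]

[0] flags=0010 → (cmp)
[1] flags=0010 MI?F → skip
[2] flags=0010 LT?F → skip
[3] flags=0010 VS?F → skip
[4] flags=0011 → (cmp)
[5] flags=0011 LE?T → r4=0x33
[6] flags=0011 CC?F → skip
[7] flags=0011 CS?T → r4=0x7b
[8] flags=1001 → (cmp)
[9] flags=1001 CS?F → skip
[10] flags=1001 CC?T → r4=0x5a
[11] flags=1001 VC?F → skip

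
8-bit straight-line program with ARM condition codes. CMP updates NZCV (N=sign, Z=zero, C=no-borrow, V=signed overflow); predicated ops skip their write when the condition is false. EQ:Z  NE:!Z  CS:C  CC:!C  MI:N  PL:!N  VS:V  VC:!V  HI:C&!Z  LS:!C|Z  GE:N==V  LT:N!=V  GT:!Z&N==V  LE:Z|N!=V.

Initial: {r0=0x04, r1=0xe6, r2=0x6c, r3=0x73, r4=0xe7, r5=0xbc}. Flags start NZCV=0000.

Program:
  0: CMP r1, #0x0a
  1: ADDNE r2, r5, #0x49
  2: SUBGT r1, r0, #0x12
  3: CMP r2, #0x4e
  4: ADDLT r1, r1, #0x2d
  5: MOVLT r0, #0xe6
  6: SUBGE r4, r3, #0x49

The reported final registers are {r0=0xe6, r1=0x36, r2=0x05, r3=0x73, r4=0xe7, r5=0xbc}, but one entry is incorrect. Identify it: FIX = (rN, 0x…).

[0] flags=1010 → (cmp)
[1] flags=1010 NE?T → r2=0x05
[2] flags=1010 GT?F → skip
[3] flags=1000 → (cmp)
[4] flags=1000 LT?T → r1=0x13
[5] flags=1000 LT?T → r0=0xe6
[6] flags=1000 GE?F → skip

FIX = (r1, 0x13)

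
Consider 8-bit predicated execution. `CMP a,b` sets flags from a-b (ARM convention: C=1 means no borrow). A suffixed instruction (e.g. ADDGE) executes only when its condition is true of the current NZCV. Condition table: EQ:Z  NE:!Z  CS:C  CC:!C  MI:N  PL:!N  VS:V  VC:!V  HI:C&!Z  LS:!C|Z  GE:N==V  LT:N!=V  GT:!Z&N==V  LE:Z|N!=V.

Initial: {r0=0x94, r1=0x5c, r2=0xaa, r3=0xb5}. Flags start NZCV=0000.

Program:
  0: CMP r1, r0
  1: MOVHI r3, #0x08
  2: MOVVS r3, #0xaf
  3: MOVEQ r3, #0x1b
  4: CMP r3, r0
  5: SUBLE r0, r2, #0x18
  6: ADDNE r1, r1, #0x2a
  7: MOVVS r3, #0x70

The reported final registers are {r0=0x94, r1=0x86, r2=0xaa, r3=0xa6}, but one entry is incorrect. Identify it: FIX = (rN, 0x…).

[0] flags=1001 → (cmp)
[1] flags=1001 HI?F → skip
[2] flags=1001 VS?T → r3=0xaf
[3] flags=1001 EQ?F → skip
[4] flags=0010 → (cmp)
[5] flags=0010 LE?F → skip
[6] flags=0010 NE?T → r1=0x86
[7] flags=0010 VS?F → skip

FIX = (r3, 0xaf)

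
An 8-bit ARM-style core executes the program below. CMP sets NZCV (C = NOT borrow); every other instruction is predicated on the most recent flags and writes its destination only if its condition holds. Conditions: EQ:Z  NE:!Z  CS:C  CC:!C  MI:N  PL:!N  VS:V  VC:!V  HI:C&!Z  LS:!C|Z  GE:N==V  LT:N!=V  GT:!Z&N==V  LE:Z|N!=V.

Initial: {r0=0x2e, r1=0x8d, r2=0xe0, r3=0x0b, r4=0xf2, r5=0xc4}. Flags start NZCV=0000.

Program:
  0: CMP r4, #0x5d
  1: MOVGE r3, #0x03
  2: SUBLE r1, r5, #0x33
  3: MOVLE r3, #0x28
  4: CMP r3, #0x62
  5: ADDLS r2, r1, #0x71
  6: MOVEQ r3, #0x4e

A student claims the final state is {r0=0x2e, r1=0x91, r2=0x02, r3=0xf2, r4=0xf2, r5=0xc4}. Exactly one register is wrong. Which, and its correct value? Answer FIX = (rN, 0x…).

FIX = (r3, 0x28)

0: ✓ CMP  NZCV=1010
1: · MOVGE
2: ✓ SUBLE  r1←0x91
3: ✓ MOVLE  r3←0x28
4: ✓ CMP  NZCV=1000
5: ✓ ADDLS  r2←0x02
6: · MOVEQ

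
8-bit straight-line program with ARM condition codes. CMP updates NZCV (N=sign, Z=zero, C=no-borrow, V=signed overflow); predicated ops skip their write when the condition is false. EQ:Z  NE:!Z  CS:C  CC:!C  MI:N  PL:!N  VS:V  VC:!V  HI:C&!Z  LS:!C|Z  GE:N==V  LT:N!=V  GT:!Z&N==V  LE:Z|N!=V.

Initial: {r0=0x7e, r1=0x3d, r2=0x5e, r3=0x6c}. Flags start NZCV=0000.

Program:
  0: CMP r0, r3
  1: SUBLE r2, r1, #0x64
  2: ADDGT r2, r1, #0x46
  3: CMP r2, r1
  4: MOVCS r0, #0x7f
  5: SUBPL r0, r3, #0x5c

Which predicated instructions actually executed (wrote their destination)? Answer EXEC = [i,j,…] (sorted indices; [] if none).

EXEC = [2,4,5]

[0] flags=0010 → (cmp)
[1] flags=0010 LE?F → skip
[2] flags=0010 GT?T → r2=0x83
[3] flags=0011 → (cmp)
[4] flags=0011 CS?T → r0=0x7f
[5] flags=0011 PL?T → r0=0x10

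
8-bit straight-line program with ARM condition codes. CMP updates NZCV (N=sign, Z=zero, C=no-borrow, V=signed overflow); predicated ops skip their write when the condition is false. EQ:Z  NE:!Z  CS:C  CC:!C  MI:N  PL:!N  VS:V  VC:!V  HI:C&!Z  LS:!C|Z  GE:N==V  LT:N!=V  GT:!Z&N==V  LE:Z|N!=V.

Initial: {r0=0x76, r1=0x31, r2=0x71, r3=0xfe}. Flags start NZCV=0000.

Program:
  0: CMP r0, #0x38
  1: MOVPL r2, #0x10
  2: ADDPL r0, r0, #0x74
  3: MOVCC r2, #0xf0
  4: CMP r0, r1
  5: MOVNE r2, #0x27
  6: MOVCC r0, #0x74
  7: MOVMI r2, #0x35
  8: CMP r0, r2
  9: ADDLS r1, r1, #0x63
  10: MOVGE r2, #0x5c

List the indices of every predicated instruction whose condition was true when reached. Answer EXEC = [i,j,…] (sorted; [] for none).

EXEC = [1,2,5,7]

[0] flags=0010 → (cmp)
[1] flags=0010 PL?T → r2=0x10
[2] flags=0010 PL?T → r0=0xea
[3] flags=0010 CC?F → skip
[4] flags=1010 → (cmp)
[5] flags=1010 NE?T → r2=0x27
[6] flags=1010 CC?F → skip
[7] flags=1010 MI?T → r2=0x35
[8] flags=1010 → (cmp)
[9] flags=1010 LS?F → skip
[10] flags=1010 GE?F → skip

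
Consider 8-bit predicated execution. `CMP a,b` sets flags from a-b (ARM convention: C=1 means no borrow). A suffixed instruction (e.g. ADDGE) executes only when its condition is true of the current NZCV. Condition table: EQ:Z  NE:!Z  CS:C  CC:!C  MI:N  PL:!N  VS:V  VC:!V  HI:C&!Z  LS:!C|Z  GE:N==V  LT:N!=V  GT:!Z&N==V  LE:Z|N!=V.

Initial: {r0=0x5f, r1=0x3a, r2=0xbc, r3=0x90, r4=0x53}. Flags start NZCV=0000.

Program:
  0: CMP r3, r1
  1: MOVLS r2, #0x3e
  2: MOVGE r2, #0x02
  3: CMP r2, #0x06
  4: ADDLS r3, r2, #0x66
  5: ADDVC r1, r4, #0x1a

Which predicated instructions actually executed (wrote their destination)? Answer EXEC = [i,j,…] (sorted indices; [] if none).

EXEC = [5]

0: ✓ CMP  NZCV=0011
1: · MOVLS
2: · MOVGE
3: ✓ CMP  NZCV=1010
4: · ADDLS
5: ✓ ADDVC  r1←0x6d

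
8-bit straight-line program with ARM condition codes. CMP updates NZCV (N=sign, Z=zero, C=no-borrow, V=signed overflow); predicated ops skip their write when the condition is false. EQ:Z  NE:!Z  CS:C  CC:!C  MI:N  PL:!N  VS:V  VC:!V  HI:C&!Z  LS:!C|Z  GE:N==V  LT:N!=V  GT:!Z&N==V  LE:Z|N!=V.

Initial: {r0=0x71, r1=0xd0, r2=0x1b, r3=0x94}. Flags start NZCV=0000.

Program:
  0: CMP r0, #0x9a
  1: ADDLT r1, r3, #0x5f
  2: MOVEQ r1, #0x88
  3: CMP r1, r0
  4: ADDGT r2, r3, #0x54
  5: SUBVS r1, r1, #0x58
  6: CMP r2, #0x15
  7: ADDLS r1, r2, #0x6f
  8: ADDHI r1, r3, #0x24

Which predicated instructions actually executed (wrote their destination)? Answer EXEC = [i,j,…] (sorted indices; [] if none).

EXEC = [5,8]

[0] flags=1001 → (cmp)
[1] flags=1001 LT?F → skip
[2] flags=1001 EQ?F → skip
[3] flags=0011 → (cmp)
[4] flags=0011 GT?F → skip
[5] flags=0011 VS?T → r1=0x78
[6] flags=0010 → (cmp)
[7] flags=0010 LS?F → skip
[8] flags=0010 HI?T → r1=0xb8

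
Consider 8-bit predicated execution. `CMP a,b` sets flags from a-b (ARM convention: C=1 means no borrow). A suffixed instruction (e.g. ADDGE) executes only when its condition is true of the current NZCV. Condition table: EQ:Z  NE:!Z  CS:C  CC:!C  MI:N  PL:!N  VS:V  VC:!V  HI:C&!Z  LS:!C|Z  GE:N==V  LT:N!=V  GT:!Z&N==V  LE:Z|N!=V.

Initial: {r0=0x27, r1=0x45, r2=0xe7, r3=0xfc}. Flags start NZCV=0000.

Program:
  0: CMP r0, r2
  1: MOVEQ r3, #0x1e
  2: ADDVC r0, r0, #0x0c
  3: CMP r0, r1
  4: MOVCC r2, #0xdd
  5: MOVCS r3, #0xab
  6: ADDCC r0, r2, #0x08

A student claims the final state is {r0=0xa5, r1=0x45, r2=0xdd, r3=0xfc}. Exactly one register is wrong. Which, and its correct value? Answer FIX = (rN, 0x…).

[0] flags=0000 → (cmp)
[1] flags=0000 EQ?F → skip
[2] flags=0000 VC?T → r0=0x33
[3] flags=1000 → (cmp)
[4] flags=1000 CC?T → r2=0xdd
[5] flags=1000 CS?F → skip
[6] flags=1000 CC?T → r0=0xe5

FIX = (r0, 0xe5)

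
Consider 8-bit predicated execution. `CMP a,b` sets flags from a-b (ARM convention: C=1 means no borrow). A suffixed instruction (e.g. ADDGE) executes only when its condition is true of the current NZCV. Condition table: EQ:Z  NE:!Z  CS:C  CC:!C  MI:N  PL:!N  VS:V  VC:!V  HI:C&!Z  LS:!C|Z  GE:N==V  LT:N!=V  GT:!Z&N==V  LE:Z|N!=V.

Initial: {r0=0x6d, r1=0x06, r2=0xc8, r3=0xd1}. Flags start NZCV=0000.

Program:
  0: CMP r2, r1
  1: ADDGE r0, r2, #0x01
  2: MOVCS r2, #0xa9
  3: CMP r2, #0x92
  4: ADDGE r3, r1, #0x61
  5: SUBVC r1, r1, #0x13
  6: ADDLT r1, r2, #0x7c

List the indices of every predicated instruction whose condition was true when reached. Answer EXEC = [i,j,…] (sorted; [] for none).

EXEC = [2,4,5]

0: ✓ CMP  NZCV=1010
1: · ADDGE
2: ✓ MOVCS  r2←0xa9
3: ✓ CMP  NZCV=0010
4: ✓ ADDGE  r3←0x67
5: ✓ SUBVC  r1←0xf3
6: · ADDLT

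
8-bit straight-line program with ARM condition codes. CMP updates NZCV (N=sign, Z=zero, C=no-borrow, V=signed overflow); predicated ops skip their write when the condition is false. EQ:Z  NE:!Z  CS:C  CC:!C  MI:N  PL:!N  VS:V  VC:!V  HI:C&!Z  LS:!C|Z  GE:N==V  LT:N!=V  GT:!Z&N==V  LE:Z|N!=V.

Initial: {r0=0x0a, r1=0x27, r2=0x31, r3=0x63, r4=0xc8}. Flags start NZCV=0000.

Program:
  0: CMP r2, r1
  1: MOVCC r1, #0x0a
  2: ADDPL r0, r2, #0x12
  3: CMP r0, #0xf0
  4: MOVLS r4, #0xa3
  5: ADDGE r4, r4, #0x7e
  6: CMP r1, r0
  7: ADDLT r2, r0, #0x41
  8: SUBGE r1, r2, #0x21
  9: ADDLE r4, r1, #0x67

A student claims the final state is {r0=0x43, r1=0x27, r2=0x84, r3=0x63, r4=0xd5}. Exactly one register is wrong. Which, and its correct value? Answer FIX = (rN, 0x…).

FIX = (r4, 0x8e)

[0] flags=0010 → (cmp)
[1] flags=0010 CC?F → skip
[2] flags=0010 PL?T → r0=0x43
[3] flags=0000 → (cmp)
[4] flags=0000 LS?T → r4=0xa3
[5] flags=0000 GE?T → r4=0x21
[6] flags=1000 → (cmp)
[7] flags=1000 LT?T → r2=0x84
[8] flags=1000 GE?F → skip
[9] flags=1000 LE?T → r4=0x8e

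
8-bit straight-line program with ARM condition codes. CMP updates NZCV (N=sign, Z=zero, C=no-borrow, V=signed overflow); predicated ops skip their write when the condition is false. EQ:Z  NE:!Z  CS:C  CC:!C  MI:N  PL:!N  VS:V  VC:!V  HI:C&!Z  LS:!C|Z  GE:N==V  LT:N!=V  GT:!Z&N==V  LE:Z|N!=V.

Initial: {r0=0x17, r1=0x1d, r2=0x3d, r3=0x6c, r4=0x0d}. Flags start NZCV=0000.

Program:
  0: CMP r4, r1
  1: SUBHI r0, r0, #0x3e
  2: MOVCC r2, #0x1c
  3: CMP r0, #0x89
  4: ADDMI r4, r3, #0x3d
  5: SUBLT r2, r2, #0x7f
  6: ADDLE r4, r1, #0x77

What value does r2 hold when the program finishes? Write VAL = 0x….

[0] flags=1000 → (cmp)
[1] flags=1000 HI?F → skip
[2] flags=1000 CC?T → r2=0x1c
[3] flags=1001 → (cmp)
[4] flags=1001 MI?T → r4=0xa9
[5] flags=1001 LT?F → skip
[6] flags=1001 LE?F → skip

VAL = 0x1c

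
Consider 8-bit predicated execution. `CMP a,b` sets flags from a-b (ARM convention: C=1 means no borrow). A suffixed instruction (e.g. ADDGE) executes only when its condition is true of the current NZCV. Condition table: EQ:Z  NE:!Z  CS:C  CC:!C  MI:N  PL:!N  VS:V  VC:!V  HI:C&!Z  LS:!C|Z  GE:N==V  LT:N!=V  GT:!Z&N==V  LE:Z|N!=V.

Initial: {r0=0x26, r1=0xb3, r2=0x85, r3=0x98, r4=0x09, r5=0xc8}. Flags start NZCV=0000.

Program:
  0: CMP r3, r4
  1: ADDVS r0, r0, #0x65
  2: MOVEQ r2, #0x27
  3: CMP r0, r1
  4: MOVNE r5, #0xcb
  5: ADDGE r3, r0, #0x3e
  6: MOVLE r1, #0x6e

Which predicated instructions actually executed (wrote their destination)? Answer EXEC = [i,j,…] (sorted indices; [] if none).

EXEC = [4,5]

[0] flags=1010 → (cmp)
[1] flags=1010 VS?F → skip
[2] flags=1010 EQ?F → skip
[3] flags=0000 → (cmp)
[4] flags=0000 NE?T → r5=0xcb
[5] flags=0000 GE?T → r3=0x64
[6] flags=0000 LE?F → skip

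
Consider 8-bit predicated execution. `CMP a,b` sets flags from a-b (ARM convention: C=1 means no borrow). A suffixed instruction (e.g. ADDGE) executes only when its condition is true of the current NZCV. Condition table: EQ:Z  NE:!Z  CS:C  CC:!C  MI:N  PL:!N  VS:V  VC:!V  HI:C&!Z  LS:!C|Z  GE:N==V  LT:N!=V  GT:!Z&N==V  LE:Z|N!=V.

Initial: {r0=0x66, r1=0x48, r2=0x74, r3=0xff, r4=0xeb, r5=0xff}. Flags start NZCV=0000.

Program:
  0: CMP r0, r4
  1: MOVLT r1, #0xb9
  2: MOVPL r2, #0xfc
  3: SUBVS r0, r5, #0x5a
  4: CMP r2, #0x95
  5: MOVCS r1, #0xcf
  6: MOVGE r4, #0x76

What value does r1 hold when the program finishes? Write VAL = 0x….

0: ✓ CMP  NZCV=0000
1: · MOVLT
2: ✓ MOVPL  r2←0xfc
3: · SUBVS
4: ✓ CMP  NZCV=0010
5: ✓ MOVCS  r1←0xcf
6: ✓ MOVGE  r4←0x76

VAL = 0xcf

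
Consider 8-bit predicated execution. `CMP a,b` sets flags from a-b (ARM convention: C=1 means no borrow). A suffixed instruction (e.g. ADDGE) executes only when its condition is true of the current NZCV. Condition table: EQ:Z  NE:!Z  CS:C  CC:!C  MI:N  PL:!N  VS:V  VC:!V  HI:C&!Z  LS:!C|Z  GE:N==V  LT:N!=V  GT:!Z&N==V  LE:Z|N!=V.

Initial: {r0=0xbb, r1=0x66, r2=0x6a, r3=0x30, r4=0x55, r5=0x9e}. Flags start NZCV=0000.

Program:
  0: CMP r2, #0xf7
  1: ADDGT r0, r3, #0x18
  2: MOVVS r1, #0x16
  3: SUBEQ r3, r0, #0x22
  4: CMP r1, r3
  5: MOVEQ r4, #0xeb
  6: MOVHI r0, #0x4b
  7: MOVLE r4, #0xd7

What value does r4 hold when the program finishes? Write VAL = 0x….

[0] flags=0000 → (cmp)
[1] flags=0000 GT?T → r0=0x48
[2] flags=0000 VS?F → skip
[3] flags=0000 EQ?F → skip
[4] flags=0010 → (cmp)
[5] flags=0010 EQ?F → skip
[6] flags=0010 HI?T → r0=0x4b
[7] flags=0010 LE?F → skip

VAL = 0x55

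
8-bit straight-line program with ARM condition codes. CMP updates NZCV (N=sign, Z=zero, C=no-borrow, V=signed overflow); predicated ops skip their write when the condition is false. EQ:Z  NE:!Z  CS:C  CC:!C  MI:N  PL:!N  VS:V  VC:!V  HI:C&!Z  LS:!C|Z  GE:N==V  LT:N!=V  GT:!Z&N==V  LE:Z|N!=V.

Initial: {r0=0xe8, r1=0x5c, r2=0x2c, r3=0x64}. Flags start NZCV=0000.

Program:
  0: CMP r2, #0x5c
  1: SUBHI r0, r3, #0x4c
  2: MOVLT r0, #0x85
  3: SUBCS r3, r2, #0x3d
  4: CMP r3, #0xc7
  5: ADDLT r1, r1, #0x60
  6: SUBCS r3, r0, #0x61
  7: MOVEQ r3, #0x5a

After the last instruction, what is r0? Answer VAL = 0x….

[0] flags=1000 → (cmp)
[1] flags=1000 HI?F → skip
[2] flags=1000 LT?T → r0=0x85
[3] flags=1000 CS?F → skip
[4] flags=1001 → (cmp)
[5] flags=1001 LT?F → skip
[6] flags=1001 CS?F → skip
[7] flags=1001 EQ?F → skip

VAL = 0x85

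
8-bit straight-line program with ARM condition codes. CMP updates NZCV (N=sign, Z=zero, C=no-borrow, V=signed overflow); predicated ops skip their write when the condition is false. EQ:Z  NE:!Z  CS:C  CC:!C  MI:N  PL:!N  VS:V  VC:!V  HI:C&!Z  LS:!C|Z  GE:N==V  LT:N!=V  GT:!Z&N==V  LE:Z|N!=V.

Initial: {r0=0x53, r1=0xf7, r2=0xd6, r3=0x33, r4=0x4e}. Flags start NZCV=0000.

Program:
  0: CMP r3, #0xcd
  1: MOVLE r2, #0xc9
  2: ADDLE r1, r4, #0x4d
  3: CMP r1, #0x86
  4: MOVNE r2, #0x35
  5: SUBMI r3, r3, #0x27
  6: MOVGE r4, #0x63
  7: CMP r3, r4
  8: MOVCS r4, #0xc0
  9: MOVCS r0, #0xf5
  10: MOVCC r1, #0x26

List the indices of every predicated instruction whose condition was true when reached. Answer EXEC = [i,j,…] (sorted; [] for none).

0: ✓ CMP  NZCV=0000
1: · MOVLE
2: · ADDLE
3: ✓ CMP  NZCV=0010
4: ✓ MOVNE  r2←0x35
5: · SUBMI
6: ✓ MOVGE  r4←0x63
7: ✓ CMP  NZCV=1000
8: · MOVCS
9: · MOVCS
10: ✓ MOVCC  r1←0x26

EXEC = [4,6,10]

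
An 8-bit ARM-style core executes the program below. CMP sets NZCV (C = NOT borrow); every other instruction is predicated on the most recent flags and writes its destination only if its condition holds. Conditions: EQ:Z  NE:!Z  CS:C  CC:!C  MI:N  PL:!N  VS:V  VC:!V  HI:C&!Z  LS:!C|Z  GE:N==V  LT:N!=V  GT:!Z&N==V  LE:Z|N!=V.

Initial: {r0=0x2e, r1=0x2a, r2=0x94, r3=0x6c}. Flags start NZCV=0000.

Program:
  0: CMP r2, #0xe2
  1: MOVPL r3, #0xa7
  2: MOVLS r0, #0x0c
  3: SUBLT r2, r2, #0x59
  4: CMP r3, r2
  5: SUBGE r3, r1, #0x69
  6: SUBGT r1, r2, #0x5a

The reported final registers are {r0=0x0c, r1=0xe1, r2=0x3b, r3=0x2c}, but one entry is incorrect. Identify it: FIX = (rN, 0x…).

FIX = (r3, 0xc1)

0: ✓ CMP  NZCV=1000
1: · MOVPL
2: ✓ MOVLS  r0←0x0c
3: ✓ SUBLT  r2←0x3b
4: ✓ CMP  NZCV=0010
5: ✓ SUBGE  r3←0xc1
6: ✓ SUBGT  r1←0xe1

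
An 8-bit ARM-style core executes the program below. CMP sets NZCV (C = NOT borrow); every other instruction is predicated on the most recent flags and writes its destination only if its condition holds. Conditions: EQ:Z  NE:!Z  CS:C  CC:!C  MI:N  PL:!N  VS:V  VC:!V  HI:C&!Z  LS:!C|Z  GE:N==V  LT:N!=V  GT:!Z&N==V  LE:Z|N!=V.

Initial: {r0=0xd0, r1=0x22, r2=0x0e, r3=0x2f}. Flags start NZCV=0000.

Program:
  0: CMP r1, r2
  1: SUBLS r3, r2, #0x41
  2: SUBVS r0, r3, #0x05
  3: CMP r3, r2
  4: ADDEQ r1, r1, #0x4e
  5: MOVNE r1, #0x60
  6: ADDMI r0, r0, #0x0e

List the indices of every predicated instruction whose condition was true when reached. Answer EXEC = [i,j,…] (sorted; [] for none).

EXEC = [5]

[0] flags=0010 → (cmp)
[1] flags=0010 LS?F → skip
[2] flags=0010 VS?F → skip
[3] flags=0010 → (cmp)
[4] flags=0010 EQ?F → skip
[5] flags=0010 NE?T → r1=0x60
[6] flags=0010 MI?F → skip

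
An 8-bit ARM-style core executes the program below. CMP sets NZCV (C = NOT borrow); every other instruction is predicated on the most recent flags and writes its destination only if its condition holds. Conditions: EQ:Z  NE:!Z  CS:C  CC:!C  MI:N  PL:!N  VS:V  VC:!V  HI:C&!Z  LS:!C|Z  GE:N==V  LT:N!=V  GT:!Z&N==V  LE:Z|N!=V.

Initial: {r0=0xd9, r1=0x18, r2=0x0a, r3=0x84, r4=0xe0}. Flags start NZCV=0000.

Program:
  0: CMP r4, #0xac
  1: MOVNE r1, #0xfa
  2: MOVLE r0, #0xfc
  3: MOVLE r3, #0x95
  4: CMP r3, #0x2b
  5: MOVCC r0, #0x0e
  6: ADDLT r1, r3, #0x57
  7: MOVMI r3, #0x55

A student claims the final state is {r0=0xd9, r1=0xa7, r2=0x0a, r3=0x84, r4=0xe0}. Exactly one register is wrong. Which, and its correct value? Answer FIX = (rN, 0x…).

0: ✓ CMP  NZCV=0010
1: ✓ MOVNE  r1←0xfa
2: · MOVLE
3: · MOVLE
4: ✓ CMP  NZCV=0011
5: · MOVCC
6: ✓ ADDLT  r1←0xdb
7: · MOVMI

FIX = (r1, 0xdb)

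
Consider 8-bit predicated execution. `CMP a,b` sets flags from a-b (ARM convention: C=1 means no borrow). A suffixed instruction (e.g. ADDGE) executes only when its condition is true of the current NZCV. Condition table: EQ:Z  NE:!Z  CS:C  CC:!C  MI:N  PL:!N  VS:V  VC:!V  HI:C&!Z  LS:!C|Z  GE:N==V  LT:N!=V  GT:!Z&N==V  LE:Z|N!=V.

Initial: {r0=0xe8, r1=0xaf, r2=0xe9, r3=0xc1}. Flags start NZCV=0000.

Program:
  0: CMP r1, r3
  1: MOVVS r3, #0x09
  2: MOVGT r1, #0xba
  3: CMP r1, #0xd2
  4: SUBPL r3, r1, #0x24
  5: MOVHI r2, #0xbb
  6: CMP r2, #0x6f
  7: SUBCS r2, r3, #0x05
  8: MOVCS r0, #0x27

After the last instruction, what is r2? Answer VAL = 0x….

VAL = 0xbc

0: ✓ CMP  NZCV=1000
1: · MOVVS
2: · MOVGT
3: ✓ CMP  NZCV=1000
4: · SUBPL
5: · MOVHI
6: ✓ CMP  NZCV=0011
7: ✓ SUBCS  r2←0xbc
8: ✓ MOVCS  r0←0x27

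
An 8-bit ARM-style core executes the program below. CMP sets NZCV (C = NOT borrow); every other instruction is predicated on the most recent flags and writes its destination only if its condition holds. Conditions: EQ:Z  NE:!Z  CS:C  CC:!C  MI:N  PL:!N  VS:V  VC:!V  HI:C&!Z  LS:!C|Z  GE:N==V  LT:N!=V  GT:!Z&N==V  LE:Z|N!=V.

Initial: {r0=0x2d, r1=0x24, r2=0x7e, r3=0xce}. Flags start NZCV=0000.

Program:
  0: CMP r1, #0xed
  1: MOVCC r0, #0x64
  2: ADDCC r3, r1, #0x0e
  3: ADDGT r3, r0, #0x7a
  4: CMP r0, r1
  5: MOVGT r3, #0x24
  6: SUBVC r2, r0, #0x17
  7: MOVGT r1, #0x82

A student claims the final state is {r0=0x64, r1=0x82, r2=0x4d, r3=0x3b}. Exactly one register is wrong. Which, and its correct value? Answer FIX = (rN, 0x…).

FIX = (r3, 0x24)

[0] flags=0000 → (cmp)
[1] flags=0000 CC?T → r0=0x64
[2] flags=0000 CC?T → r3=0x32
[3] flags=0000 GT?T → r3=0xde
[4] flags=0010 → (cmp)
[5] flags=0010 GT?T → r3=0x24
[6] flags=0010 VC?T → r2=0x4d
[7] flags=0010 GT?T → r1=0x82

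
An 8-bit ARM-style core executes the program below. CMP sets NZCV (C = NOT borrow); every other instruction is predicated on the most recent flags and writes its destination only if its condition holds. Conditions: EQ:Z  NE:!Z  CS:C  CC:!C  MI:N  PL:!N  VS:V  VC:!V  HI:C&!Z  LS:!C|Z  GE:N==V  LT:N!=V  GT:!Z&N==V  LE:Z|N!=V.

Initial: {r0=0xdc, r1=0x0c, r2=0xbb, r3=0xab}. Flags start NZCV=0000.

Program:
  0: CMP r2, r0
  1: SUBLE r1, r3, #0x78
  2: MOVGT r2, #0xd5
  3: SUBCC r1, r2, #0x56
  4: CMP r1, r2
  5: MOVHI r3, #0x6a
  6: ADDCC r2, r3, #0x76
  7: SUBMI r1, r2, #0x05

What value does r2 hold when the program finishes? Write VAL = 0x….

VAL = 0x21

0: ✓ CMP  NZCV=1000
1: ✓ SUBLE  r1←0x33
2: · MOVGT
3: ✓ SUBCC  r1←0x65
4: ✓ CMP  NZCV=1001
5: · MOVHI
6: ✓ ADDCC  r2←0x21
7: ✓ SUBMI  r1←0x1c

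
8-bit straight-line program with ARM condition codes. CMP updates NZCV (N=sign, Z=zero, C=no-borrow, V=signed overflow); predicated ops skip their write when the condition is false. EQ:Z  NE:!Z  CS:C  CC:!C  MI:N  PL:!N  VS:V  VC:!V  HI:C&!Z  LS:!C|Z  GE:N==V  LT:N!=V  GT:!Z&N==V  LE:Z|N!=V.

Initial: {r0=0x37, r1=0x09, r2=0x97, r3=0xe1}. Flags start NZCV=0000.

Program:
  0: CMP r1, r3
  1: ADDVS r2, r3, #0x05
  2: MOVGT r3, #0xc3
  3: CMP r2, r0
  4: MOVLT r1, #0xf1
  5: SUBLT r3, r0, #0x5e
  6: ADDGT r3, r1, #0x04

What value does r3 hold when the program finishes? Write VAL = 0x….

VAL = 0xd9

[0] flags=0000 → (cmp)
[1] flags=0000 VS?F → skip
[2] flags=0000 GT?T → r3=0xc3
[3] flags=0011 → (cmp)
[4] flags=0011 LT?T → r1=0xf1
[5] flags=0011 LT?T → r3=0xd9
[6] flags=0011 GT?F → skip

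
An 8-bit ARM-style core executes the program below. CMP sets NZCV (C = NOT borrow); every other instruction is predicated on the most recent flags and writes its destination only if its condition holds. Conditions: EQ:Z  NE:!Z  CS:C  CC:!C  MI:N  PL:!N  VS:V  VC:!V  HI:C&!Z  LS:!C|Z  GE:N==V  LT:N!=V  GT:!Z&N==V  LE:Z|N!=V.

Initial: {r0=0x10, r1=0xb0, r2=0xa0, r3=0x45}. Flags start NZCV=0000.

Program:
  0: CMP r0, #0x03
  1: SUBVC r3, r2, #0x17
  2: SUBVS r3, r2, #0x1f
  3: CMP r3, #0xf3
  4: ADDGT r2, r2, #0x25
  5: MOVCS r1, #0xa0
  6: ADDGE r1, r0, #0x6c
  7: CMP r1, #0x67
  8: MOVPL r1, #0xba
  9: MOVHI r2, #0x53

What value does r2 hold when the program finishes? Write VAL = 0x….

[0] flags=0010 → (cmp)
[1] flags=0010 VC?T → r3=0x89
[2] flags=0010 VS?F → skip
[3] flags=1000 → (cmp)
[4] flags=1000 GT?F → skip
[5] flags=1000 CS?F → skip
[6] flags=1000 GE?F → skip
[7] flags=0011 → (cmp)
[8] flags=0011 PL?T → r1=0xba
[9] flags=0011 HI?T → r2=0x53

VAL = 0x53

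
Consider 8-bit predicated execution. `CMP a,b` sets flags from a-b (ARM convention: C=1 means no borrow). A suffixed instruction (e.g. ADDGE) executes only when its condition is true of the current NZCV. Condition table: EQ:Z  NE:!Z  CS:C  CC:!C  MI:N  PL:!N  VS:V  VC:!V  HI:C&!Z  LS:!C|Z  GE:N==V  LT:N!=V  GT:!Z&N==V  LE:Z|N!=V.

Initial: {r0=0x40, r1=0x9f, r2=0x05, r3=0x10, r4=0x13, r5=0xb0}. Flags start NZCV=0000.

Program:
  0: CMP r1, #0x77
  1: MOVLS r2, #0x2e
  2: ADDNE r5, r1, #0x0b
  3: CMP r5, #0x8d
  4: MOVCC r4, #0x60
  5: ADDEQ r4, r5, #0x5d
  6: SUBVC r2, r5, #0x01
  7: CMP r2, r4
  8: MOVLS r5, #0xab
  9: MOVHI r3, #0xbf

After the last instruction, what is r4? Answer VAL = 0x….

0: ✓ CMP  NZCV=0011
1: · MOVLS
2: ✓ ADDNE  r5←0xaa
3: ✓ CMP  NZCV=0010
4: · MOVCC
5: · ADDEQ
6: ✓ SUBVC  r2←0xa9
7: ✓ CMP  NZCV=1010
8: · MOVLS
9: ✓ MOVHI  r3←0xbf

VAL = 0x13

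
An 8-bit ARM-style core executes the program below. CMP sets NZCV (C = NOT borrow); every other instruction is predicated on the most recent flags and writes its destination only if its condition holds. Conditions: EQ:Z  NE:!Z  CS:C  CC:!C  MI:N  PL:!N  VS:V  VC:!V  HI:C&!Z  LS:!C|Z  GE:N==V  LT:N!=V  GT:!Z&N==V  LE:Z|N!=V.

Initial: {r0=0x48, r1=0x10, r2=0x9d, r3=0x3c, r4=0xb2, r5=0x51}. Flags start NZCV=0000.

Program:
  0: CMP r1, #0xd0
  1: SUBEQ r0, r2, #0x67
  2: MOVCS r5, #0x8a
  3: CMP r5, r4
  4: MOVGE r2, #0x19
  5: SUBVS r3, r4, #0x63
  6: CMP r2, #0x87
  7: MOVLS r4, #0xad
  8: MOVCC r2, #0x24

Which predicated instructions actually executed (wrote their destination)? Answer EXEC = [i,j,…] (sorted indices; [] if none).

[0] flags=0000 → (cmp)
[1] flags=0000 EQ?F → skip
[2] flags=0000 CS?F → skip
[3] flags=1001 → (cmp)
[4] flags=1001 GE?T → r2=0x19
[5] flags=1001 VS?T → r3=0x4f
[6] flags=1001 → (cmp)
[7] flags=1001 LS?T → r4=0xad
[8] flags=1001 CC?T → r2=0x24

EXEC = [4,5,7,8]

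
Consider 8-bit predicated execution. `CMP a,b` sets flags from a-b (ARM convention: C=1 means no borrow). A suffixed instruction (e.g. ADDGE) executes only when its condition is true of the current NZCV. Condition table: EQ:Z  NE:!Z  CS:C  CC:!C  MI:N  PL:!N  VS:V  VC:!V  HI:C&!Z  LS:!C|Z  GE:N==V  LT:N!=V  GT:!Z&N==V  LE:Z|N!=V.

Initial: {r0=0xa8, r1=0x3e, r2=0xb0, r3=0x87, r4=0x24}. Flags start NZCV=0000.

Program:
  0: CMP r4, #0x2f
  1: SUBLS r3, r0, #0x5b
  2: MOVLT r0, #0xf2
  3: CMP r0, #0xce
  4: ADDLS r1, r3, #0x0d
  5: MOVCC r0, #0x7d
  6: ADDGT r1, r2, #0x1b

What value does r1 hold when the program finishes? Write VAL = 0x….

[0] flags=1000 → (cmp)
[1] flags=1000 LS?T → r3=0x4d
[2] flags=1000 LT?T → r0=0xf2
[3] flags=0010 → (cmp)
[4] flags=0010 LS?F → skip
[5] flags=0010 CC?F → skip
[6] flags=0010 GT?T → r1=0xcb

VAL = 0xcb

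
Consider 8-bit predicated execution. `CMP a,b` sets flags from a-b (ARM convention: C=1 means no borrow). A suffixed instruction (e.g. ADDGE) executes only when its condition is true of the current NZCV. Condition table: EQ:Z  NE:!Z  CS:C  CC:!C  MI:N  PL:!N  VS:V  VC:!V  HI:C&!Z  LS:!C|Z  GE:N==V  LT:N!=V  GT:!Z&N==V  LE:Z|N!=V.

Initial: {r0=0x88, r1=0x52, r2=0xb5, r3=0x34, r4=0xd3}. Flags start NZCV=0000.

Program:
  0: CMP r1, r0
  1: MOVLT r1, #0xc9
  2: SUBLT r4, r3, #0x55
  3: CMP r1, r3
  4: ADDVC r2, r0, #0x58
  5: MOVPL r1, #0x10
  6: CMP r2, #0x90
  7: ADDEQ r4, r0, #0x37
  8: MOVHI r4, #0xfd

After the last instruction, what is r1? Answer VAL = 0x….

[0] flags=1001 → (cmp)
[1] flags=1001 LT?F → skip
[2] flags=1001 LT?F → skip
[3] flags=0010 → (cmp)
[4] flags=0010 VC?T → r2=0xe0
[5] flags=0010 PL?T → r1=0x10
[6] flags=0010 → (cmp)
[7] flags=0010 EQ?F → skip
[8] flags=0010 HI?T → r4=0xfd

VAL = 0x10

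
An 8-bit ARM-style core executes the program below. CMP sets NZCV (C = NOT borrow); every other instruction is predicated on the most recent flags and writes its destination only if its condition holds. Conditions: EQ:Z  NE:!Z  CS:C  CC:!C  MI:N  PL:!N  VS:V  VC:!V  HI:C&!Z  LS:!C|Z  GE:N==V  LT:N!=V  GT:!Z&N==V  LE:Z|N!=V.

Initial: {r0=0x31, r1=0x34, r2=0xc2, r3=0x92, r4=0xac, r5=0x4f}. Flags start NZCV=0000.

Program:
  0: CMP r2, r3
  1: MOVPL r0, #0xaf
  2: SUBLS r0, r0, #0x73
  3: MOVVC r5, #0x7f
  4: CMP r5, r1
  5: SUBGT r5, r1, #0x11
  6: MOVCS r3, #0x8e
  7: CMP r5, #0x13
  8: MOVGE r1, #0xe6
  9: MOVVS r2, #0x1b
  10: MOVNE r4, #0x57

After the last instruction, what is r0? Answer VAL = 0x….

[0] flags=0010 → (cmp)
[1] flags=0010 PL?T → r0=0xaf
[2] flags=0010 LS?F → skip
[3] flags=0010 VC?T → r5=0x7f
[4] flags=0010 → (cmp)
[5] flags=0010 GT?T → r5=0x23
[6] flags=0010 CS?T → r3=0x8e
[7] flags=0010 → (cmp)
[8] flags=0010 GE?T → r1=0xe6
[9] flags=0010 VS?F → skip
[10] flags=0010 NE?T → r4=0x57

VAL = 0xaf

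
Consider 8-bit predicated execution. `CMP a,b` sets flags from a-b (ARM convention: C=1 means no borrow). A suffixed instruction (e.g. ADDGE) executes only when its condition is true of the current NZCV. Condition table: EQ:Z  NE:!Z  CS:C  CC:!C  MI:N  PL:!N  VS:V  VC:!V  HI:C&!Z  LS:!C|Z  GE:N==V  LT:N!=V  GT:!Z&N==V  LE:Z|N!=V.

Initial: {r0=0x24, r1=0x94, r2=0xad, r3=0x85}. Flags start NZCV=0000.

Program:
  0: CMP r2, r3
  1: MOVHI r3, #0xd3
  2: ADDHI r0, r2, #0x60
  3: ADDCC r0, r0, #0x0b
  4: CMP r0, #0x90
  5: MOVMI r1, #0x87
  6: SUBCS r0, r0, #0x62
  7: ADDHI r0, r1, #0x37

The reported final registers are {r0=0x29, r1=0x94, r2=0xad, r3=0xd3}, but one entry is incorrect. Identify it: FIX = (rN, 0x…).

[0] flags=0010 → (cmp)
[1] flags=0010 HI?T → r3=0xd3
[2] flags=0010 HI?T → r0=0x0d
[3] flags=0010 CC?F → skip
[4] flags=0000 → (cmp)
[5] flags=0000 MI?F → skip
[6] flags=0000 CS?F → skip
[7] flags=0000 HI?F → skip

FIX = (r0, 0x0d)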